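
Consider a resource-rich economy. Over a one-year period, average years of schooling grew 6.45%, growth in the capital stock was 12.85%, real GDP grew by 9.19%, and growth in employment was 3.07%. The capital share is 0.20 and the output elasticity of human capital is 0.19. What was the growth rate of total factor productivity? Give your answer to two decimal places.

Labor's share = 1 − 0.2 − 0.19 = 0.61.
The capital stock: 0.2 × 12.85 = 2.57 pp.
Average years of schooling: 0.19 × 6.45 = 1.2255 pp.
Employment: 0.61 × 3.07 = 1.8727 pp.
TFP growth = 9.19 − 5.6682 = 3.5218%.

Total factor productivity growth was 3.52%.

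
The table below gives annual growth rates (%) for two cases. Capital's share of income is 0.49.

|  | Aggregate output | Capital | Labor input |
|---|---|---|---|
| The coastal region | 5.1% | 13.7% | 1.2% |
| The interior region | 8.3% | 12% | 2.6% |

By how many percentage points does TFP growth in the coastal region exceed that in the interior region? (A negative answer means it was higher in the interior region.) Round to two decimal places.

-3.32 percentage points

Labor's share = 1 − 0.49 = 0.51.
The coastal region: TFP = 5.1 − 6.713 − 0.612 = -2.225%.
The interior region: TFP = 8.3 − 5.88 − 1.326 = 1.094%.
Difference = -2.225 − (1.094) = -3.319 pp.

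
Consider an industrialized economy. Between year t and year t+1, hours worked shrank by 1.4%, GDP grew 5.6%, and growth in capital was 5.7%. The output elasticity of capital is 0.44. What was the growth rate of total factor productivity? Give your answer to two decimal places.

Labor's share = 1 − 0.44 = 0.56.
Capital: 0.44 × 5.7 = 2.508 pp.
Hours worked: 0.56 × (-1.4) = -0.784 pp.
TFP growth = 5.6 − 1.724 = 3.876%.

Total factor productivity growth was 3.88%.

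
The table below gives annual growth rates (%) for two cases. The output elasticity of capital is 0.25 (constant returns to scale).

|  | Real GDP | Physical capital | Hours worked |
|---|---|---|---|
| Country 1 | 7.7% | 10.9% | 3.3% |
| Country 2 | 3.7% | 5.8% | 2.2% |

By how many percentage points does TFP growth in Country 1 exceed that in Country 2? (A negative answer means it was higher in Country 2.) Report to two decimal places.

1.90 percentage points

Labor's share = 1 − 0.25 = 0.75.
Country 1: TFP = 7.7 − 2.725 − 2.475 = 2.5%.
Country 2: TFP = 3.7 − 1.45 − 1.65 = 0.6%.
Difference = 2.5 − (0.6) = 1.9 pp.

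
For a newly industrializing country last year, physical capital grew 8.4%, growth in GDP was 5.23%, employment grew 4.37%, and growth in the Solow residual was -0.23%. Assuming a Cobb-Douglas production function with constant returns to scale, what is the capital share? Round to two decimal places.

gY = gA + α·gK + (1−α)·gL, so gY − gA − gL = α(gK − gL).
5.23 + 0.23 − 4.37 = α × (8.4 − 4.37).
1.09 = 4.03 α, so α = 0.2705.

α = 0.27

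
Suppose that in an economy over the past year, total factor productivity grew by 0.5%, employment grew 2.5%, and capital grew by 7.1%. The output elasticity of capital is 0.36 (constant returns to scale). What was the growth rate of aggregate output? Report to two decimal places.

Labor's share = 1 − 0.36 = 0.64.
Capital: 0.36 × 7.1 = 2.556 pp.
Employment: 0.64 × 2.5 = 1.6 pp.
Output growth = 0.5 + 4.156 = 4.656%.

4.66%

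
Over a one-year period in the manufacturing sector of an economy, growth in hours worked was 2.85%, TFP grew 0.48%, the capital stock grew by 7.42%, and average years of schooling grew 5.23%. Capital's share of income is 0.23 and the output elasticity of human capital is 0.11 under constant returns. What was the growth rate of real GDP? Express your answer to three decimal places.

Labor's share = 1 − 0.23 − 0.11 = 0.66.
The capital stock: 0.23 × 7.42 = 1.7066 pp.
Average years of schooling: 0.11 × 5.23 = 0.5753 pp.
Hours worked: 0.66 × 2.85 = 1.881 pp.
Output growth = 0.48 + 4.1629 = 4.6429%.

4.643%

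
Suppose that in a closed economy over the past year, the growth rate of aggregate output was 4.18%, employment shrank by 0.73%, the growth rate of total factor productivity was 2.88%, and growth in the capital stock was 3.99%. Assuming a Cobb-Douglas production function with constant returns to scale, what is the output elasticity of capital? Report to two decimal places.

0.43

gY = gA + α·gK + (1−α)·gL, so gY − gA − gL = α(gK − gL).
4.18 − 2.88 + 0.73 = α × (3.99 − (-0.73)).
2.03 = 4.72 α, so α = 0.4301.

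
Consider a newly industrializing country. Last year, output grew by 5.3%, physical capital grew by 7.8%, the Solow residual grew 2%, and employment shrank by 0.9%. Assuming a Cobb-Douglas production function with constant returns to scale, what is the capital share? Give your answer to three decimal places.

gY = gA + α·gK + (1−α)·gL, so gY − gA − gL = α(gK − gL).
5.3 − 2 + 0.9 = α × (7.8 − (-0.9)).
4.2 = 8.7 α, so α = 0.48276.

α = 0.483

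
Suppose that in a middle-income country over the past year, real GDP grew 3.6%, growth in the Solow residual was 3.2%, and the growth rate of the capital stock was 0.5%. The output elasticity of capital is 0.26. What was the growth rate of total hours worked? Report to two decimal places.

Total hours worked growth was 0.36%.

Labor's share = 1 − 0.26 = 0.74.
gY = gA + 0.26×0.5 + 0.74×g.
0.74×g = 3.6 − 3.2 − 0.13 = 0.27.
g = 0.27 / 0.74 = 0.3649%.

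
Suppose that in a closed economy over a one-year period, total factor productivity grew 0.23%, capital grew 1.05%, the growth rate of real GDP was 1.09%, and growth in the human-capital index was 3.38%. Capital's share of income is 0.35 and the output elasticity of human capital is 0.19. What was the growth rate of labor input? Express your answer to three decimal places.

Labor's share = 1 − 0.35 − 0.19 = 0.46.
gY = gA + 0.35×1.05 + 0.19×3.38 + 0.46×g.
0.46×g = 1.09 − 0.23 − 1.0097 = -0.1497.
g = -0.1497 / 0.46 = -0.32543%.

-0.325%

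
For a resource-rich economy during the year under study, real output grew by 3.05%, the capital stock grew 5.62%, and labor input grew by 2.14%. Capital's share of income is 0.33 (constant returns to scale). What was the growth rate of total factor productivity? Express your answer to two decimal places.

Labor's share = 1 − 0.33 = 0.67.
The capital stock: 0.33 × 5.62 = 1.8546 pp.
Labor input: 0.67 × 2.14 = 1.4338 pp.
TFP growth = 3.05 − 3.2884 = -0.2384%.

-0.24%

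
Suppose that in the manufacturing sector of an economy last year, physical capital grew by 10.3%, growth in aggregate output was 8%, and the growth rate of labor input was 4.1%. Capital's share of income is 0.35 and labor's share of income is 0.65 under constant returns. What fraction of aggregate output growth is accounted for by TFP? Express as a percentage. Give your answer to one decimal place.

Labor's share = 1 − 0.35 = 0.65.
Physical capital: 0.35 × 10.3 = 3.605 pp.
Labor input: 0.65 × 4.1 = 2.665 pp.
TFP growth = 8 − 6.27 = 1.73%.
TFP share of growth = 1.73 / 8 × 100 = 21.625%.

21.6%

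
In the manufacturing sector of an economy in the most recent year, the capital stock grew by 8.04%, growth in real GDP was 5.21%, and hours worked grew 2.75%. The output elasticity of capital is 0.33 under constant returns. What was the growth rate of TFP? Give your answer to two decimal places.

TFP growth was 0.71%.

Labor's share = 1 − 0.33 = 0.67.
The capital stock: 0.33 × 8.04 = 2.6532 pp.
Hours worked: 0.67 × 2.75 = 1.8425 pp.
TFP growth = 5.21 − 4.4957 = 0.7143%.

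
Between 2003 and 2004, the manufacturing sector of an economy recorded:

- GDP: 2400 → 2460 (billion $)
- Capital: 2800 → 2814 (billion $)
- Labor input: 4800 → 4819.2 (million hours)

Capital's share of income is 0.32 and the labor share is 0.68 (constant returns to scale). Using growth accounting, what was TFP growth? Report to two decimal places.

GDP growth = (2460 − 2400) / 2400 = 2.5%.
Capital growth = (2814 − 2800) / 2800 = 0.5%.
Labor input growth = (4819.2 − 4800) / 4800 = 0.4%.
Labor's share = 1 − 0.32 = 0.68.
Capital: 0.32 × 0.5 = 0.16 pp.
Labor input: 0.68 × 0.4 = 0.272 pp.
TFP growth = 2.5 − 0.432 = 2.068%.

2.07%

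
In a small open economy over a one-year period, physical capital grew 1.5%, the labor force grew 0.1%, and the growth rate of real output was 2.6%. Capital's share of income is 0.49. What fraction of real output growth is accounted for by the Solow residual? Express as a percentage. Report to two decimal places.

Labor's share = 1 − 0.49 = 0.51.
Physical capital: 0.49 × 1.5 = 0.735 pp.
The labor force: 0.51 × 0.1 = 0.051 pp.
TFP growth = 2.6 − 0.786 = 1.814%.
TFP share of growth = 1.814 / 2.6 × 100 = 69.7692%.

69.77%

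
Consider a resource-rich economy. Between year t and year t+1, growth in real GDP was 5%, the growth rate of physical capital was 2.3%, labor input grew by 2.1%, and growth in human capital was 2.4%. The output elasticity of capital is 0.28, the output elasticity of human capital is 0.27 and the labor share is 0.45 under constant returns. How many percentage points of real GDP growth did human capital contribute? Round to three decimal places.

0.648

Contribution = share × growth = 0.27 × 2.4 = 0.648 pp.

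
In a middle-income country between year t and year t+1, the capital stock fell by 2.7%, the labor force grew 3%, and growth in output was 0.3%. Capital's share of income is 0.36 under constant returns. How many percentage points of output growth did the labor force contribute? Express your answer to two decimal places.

Labor's share = 1 − 0.36 = 0.64.
Contribution = share × growth = 0.64 × 3 = 1.92 pp.

1.92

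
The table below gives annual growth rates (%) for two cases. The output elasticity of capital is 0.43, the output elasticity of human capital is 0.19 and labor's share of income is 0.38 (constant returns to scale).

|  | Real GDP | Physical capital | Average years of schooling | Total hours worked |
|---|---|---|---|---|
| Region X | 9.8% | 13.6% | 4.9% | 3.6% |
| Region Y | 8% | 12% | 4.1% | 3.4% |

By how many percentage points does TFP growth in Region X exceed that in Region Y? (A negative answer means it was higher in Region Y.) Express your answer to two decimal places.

Labor's share = 1 − 0.43 − 0.19 = 0.38.
Region X: TFP = 9.8 − 5.848 − 0.931 − 1.368 = 1.653%.
Region Y: TFP = 8 − 5.16 − 0.779 − 1.292 = 0.769%.
Difference = 1.653 − (0.769) = 0.884 pp.

0.88 percentage points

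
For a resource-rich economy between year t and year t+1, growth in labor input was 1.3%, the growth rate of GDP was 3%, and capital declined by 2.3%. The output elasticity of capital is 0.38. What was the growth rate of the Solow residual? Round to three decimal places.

Labor's share = 1 − 0.38 = 0.62.
Capital: 0.38 × (-2.3) = -0.874 pp.
Labor input: 0.62 × 1.3 = 0.806 pp.
TFP growth = 3 + 0.068 = 3.068%.

3.068%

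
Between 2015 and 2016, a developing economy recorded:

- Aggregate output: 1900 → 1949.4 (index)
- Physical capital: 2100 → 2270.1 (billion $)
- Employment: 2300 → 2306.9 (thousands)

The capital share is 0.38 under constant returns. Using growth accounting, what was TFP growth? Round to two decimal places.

-0.66%

Aggregate output growth = (1949.4 − 1900) / 1900 = 2.6%.
Physical capital growth = (2270.1 − 2100) / 2100 = 8.1%.
Employment growth = (2306.9 − 2300) / 2300 = 0.3%.
Labor's share = 1 − 0.38 = 0.62.
Physical capital: 0.38 × 8.1 = 3.078 pp.
Employment: 0.62 × 0.3 = 0.186 pp.
TFP growth = 2.6 − 3.264 = -0.664%.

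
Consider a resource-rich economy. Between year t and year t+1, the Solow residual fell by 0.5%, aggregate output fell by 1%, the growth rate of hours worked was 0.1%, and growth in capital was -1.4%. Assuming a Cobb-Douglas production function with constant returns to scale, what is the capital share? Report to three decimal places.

gY = gA + α·gK + (1−α)·gL, so gY − gA − gL = α(gK − gL).
-1 + 0.5 − 0.1 = α × (-1.4 − 0.1).
-0.6 = -1.5 α, so α = 0.4.

α = 0.400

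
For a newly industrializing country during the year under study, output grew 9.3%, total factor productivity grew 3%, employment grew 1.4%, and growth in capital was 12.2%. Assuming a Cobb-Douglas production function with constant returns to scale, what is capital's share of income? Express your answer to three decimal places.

gY = gA + α·gK + (1−α)·gL, so gY − gA − gL = α(gK − gL).
9.3 − 3 − 1.4 = α × (12.2 − 1.4).
4.9 = 10.8 α, so α = 0.4537.

Capital's share of income is 0.454.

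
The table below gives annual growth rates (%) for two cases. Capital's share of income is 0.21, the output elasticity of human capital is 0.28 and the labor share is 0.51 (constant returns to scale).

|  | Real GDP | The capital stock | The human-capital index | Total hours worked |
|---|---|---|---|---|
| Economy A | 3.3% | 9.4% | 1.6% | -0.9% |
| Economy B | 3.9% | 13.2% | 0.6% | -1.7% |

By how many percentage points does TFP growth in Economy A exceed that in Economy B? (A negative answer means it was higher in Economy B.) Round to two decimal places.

Labor's share = 1 − 0.21 − 0.28 = 0.51.
Economy A: TFP = 3.3 − 1.974 − 0.448 + 0.459 = 1.337%.
Economy B: TFP = 3.9 − 2.772 − 0.168 + 0.867 = 1.827%.
Difference = 1.337 − (1.827) = -0.49 pp.

-0.49 percentage points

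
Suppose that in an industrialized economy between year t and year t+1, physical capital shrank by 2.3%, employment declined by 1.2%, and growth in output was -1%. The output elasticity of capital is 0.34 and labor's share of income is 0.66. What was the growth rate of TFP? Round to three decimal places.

TFP grew 0.574%.

Labor's share = 1 − 0.34 = 0.66.
Physical capital: 0.34 × (-2.3) = -0.782 pp.
Employment: 0.66 × (-1.2) = -0.792 pp.
TFP growth = -1 + 1.574 = 0.574%.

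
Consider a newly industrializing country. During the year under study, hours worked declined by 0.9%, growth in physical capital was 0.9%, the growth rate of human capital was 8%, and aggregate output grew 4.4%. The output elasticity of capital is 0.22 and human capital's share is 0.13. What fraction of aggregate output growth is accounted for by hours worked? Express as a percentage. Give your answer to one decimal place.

Hours worked accounted for -13.3% of growth.

Labor's share = 1 − 0.22 − 0.13 = 0.65.
Hours worked contributed 0.65 × (-0.9) = -0.585 pp.
Share of growth = -0.585 / 4.4 × 100 = -13.295%.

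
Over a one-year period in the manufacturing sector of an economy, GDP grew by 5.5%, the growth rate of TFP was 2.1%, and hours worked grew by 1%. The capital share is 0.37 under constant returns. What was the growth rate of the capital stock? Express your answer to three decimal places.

Labor's share = 1 − 0.37 = 0.63.
gY = gA + 0.63×1 + 0.37×g.
0.37×g = 5.5 − 2.1 − 0.63 = 2.77.
g = 2.77 / 0.37 = 7.48649%.

The capital stock growth was 7.486%.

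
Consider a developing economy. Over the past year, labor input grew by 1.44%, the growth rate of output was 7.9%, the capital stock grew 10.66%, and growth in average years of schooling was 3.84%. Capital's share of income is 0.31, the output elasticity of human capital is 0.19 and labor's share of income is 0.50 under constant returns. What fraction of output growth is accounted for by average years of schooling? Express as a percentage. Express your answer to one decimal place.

9.2%

Average years of schooling contributed 0.19 × 3.84 = 0.7296 pp.
Share of growth = 0.7296 / 7.9 × 100 = 9.235%.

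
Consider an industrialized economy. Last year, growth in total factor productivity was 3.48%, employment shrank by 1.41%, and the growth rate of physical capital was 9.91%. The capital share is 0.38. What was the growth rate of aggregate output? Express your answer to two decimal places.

Aggregate output growth was 6.37%.

Labor's share = 1 − 0.38 = 0.62.
Physical capital: 0.38 × 9.91 = 3.7658 pp.
Employment: 0.62 × (-1.41) = -0.8742 pp.
Output growth = 3.48 + 2.8916 = 6.3716%.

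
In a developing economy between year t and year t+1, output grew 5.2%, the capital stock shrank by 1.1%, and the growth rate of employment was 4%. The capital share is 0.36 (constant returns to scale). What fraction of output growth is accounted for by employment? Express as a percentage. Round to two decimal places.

Labor's share = 1 − 0.36 = 0.64.
Employment contributed 0.64 × 4 = 2.56 pp.
Share of growth = 2.56 / 5.2 × 100 = 49.2308%.

Employment accounted for 49.23% of growth.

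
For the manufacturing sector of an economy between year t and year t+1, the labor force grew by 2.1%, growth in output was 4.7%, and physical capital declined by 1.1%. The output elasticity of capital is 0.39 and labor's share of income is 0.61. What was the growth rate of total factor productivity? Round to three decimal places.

Labor's share = 1 − 0.39 = 0.61.
Physical capital: 0.39 × (-1.1) = -0.429 pp.
The labor force: 0.61 × 2.1 = 1.281 pp.
TFP growth = 4.7 − 0.852 = 3.848%.

3.848%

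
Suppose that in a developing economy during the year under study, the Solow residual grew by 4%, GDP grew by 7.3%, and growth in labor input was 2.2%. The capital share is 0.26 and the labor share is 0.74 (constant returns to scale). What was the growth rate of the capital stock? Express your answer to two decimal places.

Labor's share = 1 − 0.26 = 0.74.
gY = gA + 0.74×2.2 + 0.26×g.
0.26×g = 7.3 − 4 − 1.628 = 1.672.
g = 1.672 / 0.26 = 6.4308%.

The capital stock grew 6.43%.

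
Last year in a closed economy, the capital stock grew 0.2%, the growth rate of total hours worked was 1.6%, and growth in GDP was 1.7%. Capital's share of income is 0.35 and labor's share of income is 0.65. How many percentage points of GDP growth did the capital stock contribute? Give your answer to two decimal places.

0.07 pp

Contribution = share × growth = 0.35 × 0.2 = 0.07 pp.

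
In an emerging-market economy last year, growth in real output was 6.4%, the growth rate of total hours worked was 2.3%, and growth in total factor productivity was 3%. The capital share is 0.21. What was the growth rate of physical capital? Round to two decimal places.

Labor's share = 1 − 0.21 = 0.79.
gY = gA + 0.79×2.3 + 0.21×g.
0.21×g = 6.4 − 3 − 1.817 = 1.583.
g = 1.583 / 0.21 = 7.5381%.

7.54%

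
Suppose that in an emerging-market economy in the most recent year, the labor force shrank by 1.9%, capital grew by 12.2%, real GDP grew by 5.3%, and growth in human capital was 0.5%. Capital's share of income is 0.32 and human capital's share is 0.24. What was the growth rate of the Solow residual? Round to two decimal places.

2.11%

Labor's share = 1 − 0.32 − 0.24 = 0.44.
Capital: 0.32 × 12.2 = 3.904 pp.
Human capital: 0.24 × 0.5 = 0.12 pp.
The labor force: 0.44 × (-1.9) = -0.836 pp.
TFP growth = 5.3 − 3.188 = 2.112%.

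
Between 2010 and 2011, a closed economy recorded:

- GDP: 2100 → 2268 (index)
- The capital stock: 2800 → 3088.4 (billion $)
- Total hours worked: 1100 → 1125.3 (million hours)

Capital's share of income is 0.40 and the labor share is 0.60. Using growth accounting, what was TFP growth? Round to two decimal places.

2.50%

GDP growth = (2268 − 2100) / 2100 = 8%.
The capital stock growth = (3088.4 − 2800) / 2800 = 10.3%.
Total hours worked growth = (1125.3 − 1100) / 1100 = 2.3%.
Labor's share = 1 − 0.4 = 0.6.
The capital stock: 0.4 × 10.3 = 4.12 pp.
Total hours worked: 0.6 × 2.3 = 1.38 pp.
TFP growth = 8 − 5.5 = 2.5%.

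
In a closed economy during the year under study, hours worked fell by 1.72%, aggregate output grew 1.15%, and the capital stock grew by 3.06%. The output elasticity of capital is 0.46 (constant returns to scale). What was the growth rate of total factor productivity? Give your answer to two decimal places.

0.67%

Labor's share = 1 − 0.46 = 0.54.
The capital stock: 0.46 × 3.06 = 1.4076 pp.
Hours worked: 0.54 × (-1.72) = -0.9288 pp.
TFP growth = 1.15 − 0.4788 = 0.6712%.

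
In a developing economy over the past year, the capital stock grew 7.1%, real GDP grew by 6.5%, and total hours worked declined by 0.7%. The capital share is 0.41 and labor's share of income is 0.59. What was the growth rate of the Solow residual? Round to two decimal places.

The Solow residual grew 4.00%.

Labor's share = 1 − 0.41 = 0.59.
The capital stock: 0.41 × 7.1 = 2.911 pp.
Total hours worked: 0.59 × (-0.7) = -0.413 pp.
TFP growth = 6.5 − 2.498 = 4.002%.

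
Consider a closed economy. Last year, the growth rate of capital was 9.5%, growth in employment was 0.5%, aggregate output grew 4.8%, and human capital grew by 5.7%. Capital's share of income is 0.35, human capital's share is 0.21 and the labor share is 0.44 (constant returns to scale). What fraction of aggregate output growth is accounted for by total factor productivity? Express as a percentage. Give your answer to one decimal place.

Total factor productivity accounted for 1.2% of growth.

Labor's share = 1 − 0.35 − 0.21 = 0.44.
Capital: 0.35 × 9.5 = 3.325 pp.
Human capital: 0.21 × 5.7 = 1.197 pp.
Employment: 0.44 × 0.5 = 0.22 pp.
TFP growth = 4.8 − 4.742 = 0.058%.
TFP share of growth = 0.058 / 4.8 × 100 = 1.208%.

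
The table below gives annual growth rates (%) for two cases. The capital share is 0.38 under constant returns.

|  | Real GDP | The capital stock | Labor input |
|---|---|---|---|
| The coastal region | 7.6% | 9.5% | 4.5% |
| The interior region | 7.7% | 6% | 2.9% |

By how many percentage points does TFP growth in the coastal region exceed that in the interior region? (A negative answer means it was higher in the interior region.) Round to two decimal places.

Labor's share = 1 − 0.38 = 0.62.
The coastal region: TFP = 7.6 − 3.61 − 2.79 = 1.2%.
The interior region: TFP = 7.7 − 2.28 − 1.798 = 3.622%.
Difference = 1.2 − (3.622) = -2.422 pp.

-2.42 percentage points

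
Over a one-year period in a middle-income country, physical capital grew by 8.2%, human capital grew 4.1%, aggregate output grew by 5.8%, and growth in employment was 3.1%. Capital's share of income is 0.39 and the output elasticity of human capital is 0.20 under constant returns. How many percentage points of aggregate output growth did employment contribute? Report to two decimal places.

Labor's share = 1 − 0.39 − 0.2 = 0.41.
Contribution = share × growth = 0.41 × 3.1 = 1.271 pp.

1.27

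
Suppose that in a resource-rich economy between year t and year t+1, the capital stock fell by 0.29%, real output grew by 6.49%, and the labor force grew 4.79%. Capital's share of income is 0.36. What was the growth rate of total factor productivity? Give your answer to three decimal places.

3.529%

Labor's share = 1 − 0.36 = 0.64.
The capital stock: 0.36 × (-0.29) = -0.1044 pp.
The labor force: 0.64 × 4.79 = 3.0656 pp.
TFP growth = 6.49 − 2.9612 = 3.5288%.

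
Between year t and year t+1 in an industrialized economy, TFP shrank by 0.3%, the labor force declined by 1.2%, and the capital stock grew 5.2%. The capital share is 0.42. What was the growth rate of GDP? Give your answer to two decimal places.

GDP growth was 1.19%.

Labor's share = 1 − 0.42 = 0.58.
The capital stock: 0.42 × 5.2 = 2.184 pp.
The labor force: 0.58 × (-1.2) = -0.696 pp.
Output growth = -0.3 + 1.488 = 1.188%.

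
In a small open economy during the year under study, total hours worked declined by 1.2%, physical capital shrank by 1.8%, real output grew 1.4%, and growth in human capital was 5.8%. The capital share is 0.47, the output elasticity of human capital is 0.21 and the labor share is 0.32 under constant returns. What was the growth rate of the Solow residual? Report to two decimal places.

1.41%

Labor's share = 1 − 0.47 − 0.21 = 0.32.
Physical capital: 0.47 × (-1.8) = -0.846 pp.
Human capital: 0.21 × 5.8 = 1.218 pp.
Total hours worked: 0.32 × (-1.2) = -0.384 pp.
TFP growth = 1.4 + 0.012 = 1.412%.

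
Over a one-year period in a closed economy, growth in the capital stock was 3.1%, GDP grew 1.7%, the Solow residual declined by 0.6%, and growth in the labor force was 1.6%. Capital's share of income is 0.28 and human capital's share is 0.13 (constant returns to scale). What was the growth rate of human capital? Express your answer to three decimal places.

Labor's share = 1 − 0.28 − 0.13 = 0.59.
gY = gA + 0.28×3.1 + 0.59×1.6 + 0.13×g.
0.13×g = 1.7 + 0.6 − 1.812 = 0.488.
g = 0.488 / 0.13 = 3.75385%.

Human capital growth was 3.754%.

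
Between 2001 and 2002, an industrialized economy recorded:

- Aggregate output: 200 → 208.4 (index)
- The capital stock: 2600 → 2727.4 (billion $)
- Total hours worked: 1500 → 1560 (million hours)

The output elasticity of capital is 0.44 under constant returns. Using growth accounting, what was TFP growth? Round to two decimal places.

-0.20%

Aggregate output growth = (208.4 − 200) / 200 = 4.2%.
The capital stock growth = (2727.4 − 2600) / 2600 = 4.9%.
Total hours worked growth = (1560 − 1500) / 1500 = 4%.
Labor's share = 1 − 0.44 = 0.56.
The capital stock: 0.44 × 4.9 = 2.156 pp.
Total hours worked: 0.56 × 4 = 2.24 pp.
TFP growth = 4.2 − 4.396 = -0.196%.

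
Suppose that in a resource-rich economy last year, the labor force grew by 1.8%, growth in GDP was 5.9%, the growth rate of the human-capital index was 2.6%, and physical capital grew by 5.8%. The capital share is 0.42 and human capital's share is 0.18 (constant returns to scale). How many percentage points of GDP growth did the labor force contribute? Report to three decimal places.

Labor's share = 1 − 0.42 − 0.18 = 0.4.
Contribution = share × growth = 0.4 × 1.8 = 0.72 pp.

0.720 percentage points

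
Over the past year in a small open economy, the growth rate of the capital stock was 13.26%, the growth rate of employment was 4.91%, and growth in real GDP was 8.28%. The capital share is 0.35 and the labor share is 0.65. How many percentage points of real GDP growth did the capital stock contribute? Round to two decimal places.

4.64 percentage points

Contribution = share × growth = 0.35 × 13.26 = 4.641 pp.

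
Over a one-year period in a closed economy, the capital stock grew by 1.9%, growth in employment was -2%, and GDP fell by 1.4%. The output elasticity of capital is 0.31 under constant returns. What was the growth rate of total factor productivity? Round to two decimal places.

-0.61%

Labor's share = 1 − 0.31 = 0.69.
The capital stock: 0.31 × 1.9 = 0.589 pp.
Employment: 0.69 × (-2) = -1.38 pp.
TFP growth = -1.4 + 0.791 = -0.609%.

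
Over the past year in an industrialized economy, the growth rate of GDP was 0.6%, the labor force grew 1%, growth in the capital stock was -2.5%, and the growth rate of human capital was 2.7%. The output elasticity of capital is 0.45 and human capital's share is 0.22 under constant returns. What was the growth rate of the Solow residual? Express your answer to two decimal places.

The Solow residual grew 0.80%.

Labor's share = 1 − 0.45 − 0.22 = 0.33.
The capital stock: 0.45 × (-2.5) = -1.125 pp.
Human capital: 0.22 × 2.7 = 0.594 pp.
The labor force: 0.33 × 1 = 0.33 pp.
TFP growth = 0.6 + 0.201 = 0.801%.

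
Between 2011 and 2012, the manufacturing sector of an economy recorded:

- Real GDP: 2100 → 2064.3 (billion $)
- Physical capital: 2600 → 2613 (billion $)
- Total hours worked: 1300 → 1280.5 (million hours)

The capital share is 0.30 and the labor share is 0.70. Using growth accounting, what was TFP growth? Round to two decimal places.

-0.80%

Real GDP growth = (2064.3 − 2100) / 2100 = -1.7%.
Physical capital growth = (2613 − 2600) / 2600 = 0.5%.
Total hours worked growth = (1280.5 − 1300) / 1300 = -1.5%.
Labor's share = 1 − 0.3 = 0.7.
Physical capital: 0.3 × 0.5 = 0.15 pp.
Total hours worked: 0.7 × (-1.5) = -1.05 pp.
TFP growth = -1.7 + 0.9 = -0.8%.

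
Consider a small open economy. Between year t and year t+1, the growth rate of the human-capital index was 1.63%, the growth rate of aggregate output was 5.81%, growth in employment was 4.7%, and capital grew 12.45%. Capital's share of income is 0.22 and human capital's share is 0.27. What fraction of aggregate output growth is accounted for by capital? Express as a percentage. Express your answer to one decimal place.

Capital contributed 0.22 × 12.45 = 2.739 pp.
Share of growth = 2.739 / 5.81 × 100 = 47.143%.

47.1%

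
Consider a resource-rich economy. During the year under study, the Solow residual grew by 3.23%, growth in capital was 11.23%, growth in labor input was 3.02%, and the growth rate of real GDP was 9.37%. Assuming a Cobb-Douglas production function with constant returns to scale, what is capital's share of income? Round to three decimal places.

gY = gA + α·gK + (1−α)·gL, so gY − gA − gL = α(gK − gL).
9.37 − 3.23 − 3.02 = α × (11.23 − 3.02).
3.12 = 8.21 α, so α = 0.38002.

Capital's share of income is 0.380.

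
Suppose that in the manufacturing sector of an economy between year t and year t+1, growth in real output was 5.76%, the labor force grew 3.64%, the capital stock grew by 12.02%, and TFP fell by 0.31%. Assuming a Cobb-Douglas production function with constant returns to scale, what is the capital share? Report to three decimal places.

0.290

gY = gA + α·gK + (1−α)·gL, so gY − gA − gL = α(gK − gL).
5.76 + 0.31 − 3.64 = α × (12.02 − 3.64).
2.43 = 8.38 α, so α = 0.28998.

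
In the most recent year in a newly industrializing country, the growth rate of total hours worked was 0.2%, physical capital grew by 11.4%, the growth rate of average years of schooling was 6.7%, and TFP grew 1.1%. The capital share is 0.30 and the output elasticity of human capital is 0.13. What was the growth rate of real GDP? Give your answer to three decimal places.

5.505%

Labor's share = 1 − 0.3 − 0.13 = 0.57.
Physical capital: 0.3 × 11.4 = 3.42 pp.
Average years of schooling: 0.13 × 6.7 = 0.871 pp.
Total hours worked: 0.57 × 0.2 = 0.114 pp.
Output growth = 1.1 + 4.405 = 5.505%.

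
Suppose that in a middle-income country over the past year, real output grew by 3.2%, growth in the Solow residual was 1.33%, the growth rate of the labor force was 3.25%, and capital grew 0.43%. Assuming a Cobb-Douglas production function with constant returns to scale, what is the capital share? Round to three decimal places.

α = 0.489

gY = gA + α·gK + (1−α)·gL, so gY − gA − gL = α(gK − gL).
3.2 − 1.33 − 3.25 = α × (0.43 − 3.25).
-1.38 = -2.82 α, so α = 0.48936.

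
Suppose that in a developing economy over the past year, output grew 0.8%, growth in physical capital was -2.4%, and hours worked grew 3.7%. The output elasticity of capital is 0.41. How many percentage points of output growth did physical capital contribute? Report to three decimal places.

Contribution = share × growth = 0.41 × (-2.4) = -0.984 pp.

-0.984 pp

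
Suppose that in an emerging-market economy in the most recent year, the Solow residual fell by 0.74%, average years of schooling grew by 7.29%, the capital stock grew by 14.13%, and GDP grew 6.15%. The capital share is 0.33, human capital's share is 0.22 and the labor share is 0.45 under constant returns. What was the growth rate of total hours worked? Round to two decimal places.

Total hours worked growth was 1.39%.

Labor's share = 1 − 0.33 − 0.22 = 0.45.
gY = gA + 0.33×14.13 + 0.22×7.29 + 0.45×g.
0.45×g = 6.15 + 0.74 − 6.2667 = 0.6233.
g = 0.6233 / 0.45 = 1.3851%.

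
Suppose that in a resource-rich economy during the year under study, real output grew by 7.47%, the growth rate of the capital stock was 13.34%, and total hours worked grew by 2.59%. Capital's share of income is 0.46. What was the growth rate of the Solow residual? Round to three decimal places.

Labor's share = 1 − 0.46 = 0.54.
The capital stock: 0.46 × 13.34 = 6.1364 pp.
Total hours worked: 0.54 × 2.59 = 1.3986 pp.
TFP growth = 7.47 − 7.535 = -0.065%.

-0.065%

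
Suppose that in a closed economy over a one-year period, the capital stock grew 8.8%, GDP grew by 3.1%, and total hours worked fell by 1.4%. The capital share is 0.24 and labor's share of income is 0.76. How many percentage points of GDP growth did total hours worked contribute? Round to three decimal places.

Labor's share = 1 − 0.24 = 0.76.
Contribution = share × growth = 0.76 × (-1.4) = -1.064 pp.

-1.064 percentage points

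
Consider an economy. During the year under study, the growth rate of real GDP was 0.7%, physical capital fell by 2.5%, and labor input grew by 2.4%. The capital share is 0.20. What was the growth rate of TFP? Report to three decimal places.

-0.720%

Labor's share = 1 − 0.2 = 0.8.
Physical capital: 0.2 × (-2.5) = -0.5 pp.
Labor input: 0.8 × 2.4 = 1.92 pp.
TFP growth = 0.7 − 1.42 = -0.72%.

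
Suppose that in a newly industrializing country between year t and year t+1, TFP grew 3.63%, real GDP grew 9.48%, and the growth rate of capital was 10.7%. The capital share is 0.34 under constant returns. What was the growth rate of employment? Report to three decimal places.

3.352%

Labor's share = 1 − 0.34 = 0.66.
gY = gA + 0.34×10.7 + 0.66×g.
0.66×g = 9.48 − 3.63 − 3.638 = 2.212.
g = 2.212 / 0.66 = 3.35152%.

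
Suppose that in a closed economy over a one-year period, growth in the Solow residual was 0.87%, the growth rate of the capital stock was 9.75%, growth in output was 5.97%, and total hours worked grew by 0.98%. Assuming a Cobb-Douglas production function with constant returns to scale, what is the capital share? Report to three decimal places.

The capital share is 0.470.

gY = gA + α·gK + (1−α)·gL, so gY − gA − gL = α(gK − gL).
5.97 − 0.87 − 0.98 = α × (9.75 − 0.98).
4.12 = 8.77 α, so α = 0.46978.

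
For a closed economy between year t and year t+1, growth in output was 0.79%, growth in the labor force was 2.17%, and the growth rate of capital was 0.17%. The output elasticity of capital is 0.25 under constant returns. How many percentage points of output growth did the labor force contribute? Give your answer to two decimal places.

Labor's share = 1 − 0.25 = 0.75.
Contribution = share × growth = 0.75 × 2.17 = 1.6275 pp.

1.63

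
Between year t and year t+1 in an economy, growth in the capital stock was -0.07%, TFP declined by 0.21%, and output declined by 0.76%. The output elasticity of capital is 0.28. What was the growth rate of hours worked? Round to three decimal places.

-0.737%

Labor's share = 1 − 0.28 = 0.72.
gY = gA + 0.28×(-0.07) + 0.72×g.
0.72×g = -0.76 + 0.21 + 0.0196 = -0.5304.
g = -0.5304 / 0.72 = -0.73667%.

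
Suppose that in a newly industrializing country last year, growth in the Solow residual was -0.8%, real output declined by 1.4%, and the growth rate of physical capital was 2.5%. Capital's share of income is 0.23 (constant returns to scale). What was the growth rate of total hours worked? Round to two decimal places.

-1.53%

Labor's share = 1 − 0.23 = 0.77.
gY = gA + 0.23×2.5 + 0.77×g.
0.77×g = -1.4 + 0.8 − 0.575 = -1.175.
g = -1.175 / 0.77 = -1.526%.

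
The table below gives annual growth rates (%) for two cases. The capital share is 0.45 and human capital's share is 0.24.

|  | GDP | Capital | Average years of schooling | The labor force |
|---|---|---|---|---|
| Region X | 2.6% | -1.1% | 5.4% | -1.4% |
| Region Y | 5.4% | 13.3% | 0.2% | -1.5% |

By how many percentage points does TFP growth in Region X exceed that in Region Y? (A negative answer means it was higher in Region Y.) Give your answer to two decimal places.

Labor's share = 1 − 0.45 − 0.24 = 0.31.
Region X: TFP = 2.6 + 0.495 − 1.296 + 0.434 = 2.233%.
Region Y: TFP = 5.4 − 5.985 − 0.048 + 0.465 = -0.168%.
Difference = 2.233 − (-0.168) = 2.401 pp.

2.40 percentage points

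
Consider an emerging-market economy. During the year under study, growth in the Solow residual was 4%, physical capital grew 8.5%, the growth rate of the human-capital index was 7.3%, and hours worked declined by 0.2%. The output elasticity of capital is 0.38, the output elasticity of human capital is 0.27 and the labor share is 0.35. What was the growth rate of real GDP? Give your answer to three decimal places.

9.131%

Labor's share = 1 − 0.38 − 0.27 = 0.35.
Physical capital: 0.38 × 8.5 = 3.23 pp.
The human-capital index: 0.27 × 7.3 = 1.971 pp.
Hours worked: 0.35 × (-0.2) = -0.07 pp.
Output growth = 4 + 5.131 = 9.131%.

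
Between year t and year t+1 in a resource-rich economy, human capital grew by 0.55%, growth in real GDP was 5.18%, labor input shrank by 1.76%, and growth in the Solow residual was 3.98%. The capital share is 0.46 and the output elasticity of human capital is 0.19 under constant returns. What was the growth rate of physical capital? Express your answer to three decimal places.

3.721%

Labor's share = 1 − 0.46 − 0.19 = 0.35.
gY = gA + 0.19×0.55 + 0.35×(-1.76) + 0.46×g.
0.46×g = 5.18 − 3.98 + 0.5115 = 1.7115.
g = 1.7115 / 0.46 = 3.72065%.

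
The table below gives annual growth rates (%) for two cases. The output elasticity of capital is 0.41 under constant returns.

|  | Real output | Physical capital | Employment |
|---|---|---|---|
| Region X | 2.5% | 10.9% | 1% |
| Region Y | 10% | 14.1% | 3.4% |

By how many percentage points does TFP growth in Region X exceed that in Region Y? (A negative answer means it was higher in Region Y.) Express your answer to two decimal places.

-4.77 percentage points

Labor's share = 1 − 0.41 = 0.59.
Region X: TFP = 2.5 − 4.469 − 0.59 = -2.559%.
Region Y: TFP = 10 − 5.781 − 2.006 = 2.213%.
Difference = -2.559 − (2.213) = -4.772 pp.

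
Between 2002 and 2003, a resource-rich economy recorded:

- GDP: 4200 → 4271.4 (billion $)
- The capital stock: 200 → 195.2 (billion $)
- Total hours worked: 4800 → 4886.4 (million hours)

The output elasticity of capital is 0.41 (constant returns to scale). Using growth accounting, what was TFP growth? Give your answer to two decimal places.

TFP grew 1.62%.

GDP growth = (4271.4 − 4200) / 4200 = 1.7%.
The capital stock growth = (195.2 − 200) / 200 = -2.4%.
Total hours worked growth = (4886.4 − 4800) / 4800 = 1.8%.
Labor's share = 1 − 0.41 = 0.59.
The capital stock: 0.41 × (-2.4) = -0.984 pp.
Total hours worked: 0.59 × 1.8 = 1.062 pp.
TFP growth = 1.7 − 0.078 = 1.622%.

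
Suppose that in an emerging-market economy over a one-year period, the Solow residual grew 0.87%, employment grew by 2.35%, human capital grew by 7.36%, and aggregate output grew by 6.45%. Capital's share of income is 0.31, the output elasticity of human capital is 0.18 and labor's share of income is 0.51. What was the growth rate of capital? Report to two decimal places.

Labor's share = 1 − 0.31 − 0.18 = 0.51.
gY = gA + 0.18×7.36 + 0.51×2.35 + 0.31×g.
0.31×g = 6.45 − 0.87 − 2.5233 = 3.0567.
g = 3.0567 / 0.31 = 9.8603%.

9.86%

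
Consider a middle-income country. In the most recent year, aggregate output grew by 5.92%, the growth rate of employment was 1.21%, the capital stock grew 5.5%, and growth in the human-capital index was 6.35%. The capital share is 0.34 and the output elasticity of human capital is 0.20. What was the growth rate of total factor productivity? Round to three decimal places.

Total factor productivity grew 2.223%.

Labor's share = 1 − 0.34 − 0.2 = 0.46.
The capital stock: 0.34 × 5.5 = 1.87 pp.
The human-capital index: 0.2 × 6.35 = 1.27 pp.
Employment: 0.46 × 1.21 = 0.5566 pp.
TFP growth = 5.92 − 3.6966 = 2.2234%.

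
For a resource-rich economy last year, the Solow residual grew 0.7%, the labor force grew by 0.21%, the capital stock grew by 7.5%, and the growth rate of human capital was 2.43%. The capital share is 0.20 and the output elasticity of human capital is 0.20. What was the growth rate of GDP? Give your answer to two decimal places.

Labor's share = 1 − 0.2 − 0.2 = 0.6.
The capital stock: 0.2 × 7.5 = 1.5 pp.
Human capital: 0.2 × 2.43 = 0.486 pp.
The labor force: 0.6 × 0.21 = 0.126 pp.
Output growth = 0.7 + 2.112 = 2.812%.

2.81%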